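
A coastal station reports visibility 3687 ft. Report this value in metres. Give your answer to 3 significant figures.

1 ft = 0.3048 m, so 3687 × 0.3048 = 1120 m.

1120 m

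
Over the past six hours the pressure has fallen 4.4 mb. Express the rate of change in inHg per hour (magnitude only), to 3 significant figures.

0.0217 inHg per hour

4.4 mb / 6 h × 0.02953 inHg/mb = 0.0217 inHg/h.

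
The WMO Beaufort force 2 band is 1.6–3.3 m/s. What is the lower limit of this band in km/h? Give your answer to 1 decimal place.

5.8 km/h

1.6–3.3 m/s × 3.6 = 5.8–11.9 km/h.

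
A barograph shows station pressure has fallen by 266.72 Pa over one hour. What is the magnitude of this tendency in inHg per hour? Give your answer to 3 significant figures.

266.72 Pa / 1 h × 0.0002953 inHg/Pa = 0.0788 inHg/h.

0.0788 inHg per hour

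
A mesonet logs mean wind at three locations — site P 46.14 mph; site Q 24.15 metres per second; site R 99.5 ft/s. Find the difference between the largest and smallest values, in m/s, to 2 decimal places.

9.70 m/s

site P: 46.14 mph = 20.6264 m/s.
site R: 99.5 ft/s = 30.3276 m/s.
Spread: 30.3276 − 20.6264 = 9.70 m/s.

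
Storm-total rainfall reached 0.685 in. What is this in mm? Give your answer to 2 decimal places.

1 in = 25.4 mm, so 0.685 × 25.4 = 17.40 mm.

17.40 mm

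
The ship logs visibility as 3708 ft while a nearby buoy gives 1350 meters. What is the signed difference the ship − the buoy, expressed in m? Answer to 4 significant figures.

-219.8 m

the ship: 3708 ft = 1130.198 m.
Difference: 1130.198 − 1350.000 = -219.8 m.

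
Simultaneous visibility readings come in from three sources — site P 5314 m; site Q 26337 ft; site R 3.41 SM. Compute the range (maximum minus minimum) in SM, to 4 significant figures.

site P: 5314 m = 3.30197 SM.
site Q: 26337 ft = 4.98807 SM.
Spread: 4.98807 − 3.30197 = 1.686 SM.

1.686 SM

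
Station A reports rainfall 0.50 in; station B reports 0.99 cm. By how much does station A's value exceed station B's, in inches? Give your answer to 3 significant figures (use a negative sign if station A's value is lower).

station B: 0.99 cm = 0.38976 in.
Difference: 0.50000 − 0.38976 = 0.110 in.

0.110 in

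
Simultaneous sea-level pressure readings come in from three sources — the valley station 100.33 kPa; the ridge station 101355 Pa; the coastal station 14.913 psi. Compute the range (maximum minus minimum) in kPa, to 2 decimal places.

2.49 kPa

the ridge station: 101355 Pa = 101.3550 kPa.
the coastal station: 14.913 psi = 102.8215 kPa.
Spread: 102.8215 − 100.3300 = 2.49 kPa.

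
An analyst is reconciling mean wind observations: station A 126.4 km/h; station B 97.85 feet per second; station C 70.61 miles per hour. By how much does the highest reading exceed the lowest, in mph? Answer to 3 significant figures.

11.8 mph

station A: 126.4 km/h = 78.541 mph.
station B: 97.85 ft/s = 66.716 mph.
Spread: 78.541 − 66.716 = 11.8 mph.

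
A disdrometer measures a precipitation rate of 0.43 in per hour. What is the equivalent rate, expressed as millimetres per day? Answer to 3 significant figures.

0.43 in/hour × 25.4 mm/in × 24 hour/day = 262 mm/day.

262 mm/day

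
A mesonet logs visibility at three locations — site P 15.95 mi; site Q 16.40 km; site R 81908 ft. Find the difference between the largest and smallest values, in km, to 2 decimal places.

9.27 km

site P: 15.95 SM = 25.6690 km.
site R: 81908 ft = 24.9656 km.
Spread: 25.6690 − 16.4000 = 9.27 km.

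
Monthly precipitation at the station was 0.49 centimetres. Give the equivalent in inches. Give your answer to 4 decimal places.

0.1929 in

1 cm = 0.393701 in, so 0.49 × 0.393701 = 0.1929 in.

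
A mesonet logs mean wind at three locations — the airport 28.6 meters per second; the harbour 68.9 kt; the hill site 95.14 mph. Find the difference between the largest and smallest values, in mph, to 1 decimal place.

31.2 mph

the airport: 28.6 m/s = 63.976 mph.
the harbour: 68.9 kt = 79.289 mph.
Spread: 95.140 − 63.976 = 31.2 mph.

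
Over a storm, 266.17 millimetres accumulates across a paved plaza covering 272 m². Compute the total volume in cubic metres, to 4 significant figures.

1 mm over 1 m² is 1 L, so volume = 266.17 × 272 = 72398.24 L = 72.40 m³.

72.40 cubic metres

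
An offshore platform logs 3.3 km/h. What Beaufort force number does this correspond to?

Beaufort force 1

3.3 km/h = 0.9 m/s, which is Beaufort 1 (light air, 0.3–1.5 m/s).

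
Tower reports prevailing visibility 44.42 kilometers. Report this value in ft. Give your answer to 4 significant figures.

1 km = 3280.84 ft, so 44.42 × 3280.84 = 145700 ft.

145700 ft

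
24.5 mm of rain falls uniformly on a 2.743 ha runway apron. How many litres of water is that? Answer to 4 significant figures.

Area: 2.743 ha = 27430 m².
1 mm over 1 m² is 1 L, so volume = 24.5 × 27430 = 672035 L ≈ 672000 L.

672000 litres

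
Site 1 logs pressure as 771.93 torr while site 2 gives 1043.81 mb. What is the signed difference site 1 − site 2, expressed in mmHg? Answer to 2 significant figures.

site 2: 1043.81 mb = 782.92 mmHg.
Difference: 771.93 − 782.92 = -11 mmHg.

-11 mmHg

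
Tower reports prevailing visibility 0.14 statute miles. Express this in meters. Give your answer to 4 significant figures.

1 SM = 1609.34 m, so 0.14 × 1609.34 = 225.3 m.

225.3 m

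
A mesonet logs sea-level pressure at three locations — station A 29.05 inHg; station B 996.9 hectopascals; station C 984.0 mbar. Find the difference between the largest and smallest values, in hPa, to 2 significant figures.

station A: 29.05 inHg = 983.75 hPa.
station C: 984.0 mb = 984.00 hPa.
Spread: 996.90 − 983.75 = 13 hPa.

13 hPa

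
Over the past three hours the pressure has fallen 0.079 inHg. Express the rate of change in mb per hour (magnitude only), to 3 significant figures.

0.892 mb per hour

0.079 inHg / 3 h × 33.8639 mb/inHg = 0.892 mb/h.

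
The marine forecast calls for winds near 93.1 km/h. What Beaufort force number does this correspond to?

93.1 km/h = 25.9 m/s, which is Beaufort 10 (storm, 24.5–28.4 m/s).

Beaufort force 10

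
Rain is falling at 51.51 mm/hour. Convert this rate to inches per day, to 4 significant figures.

48.67 in/day

51.51 mm/hour × 0.0393701 in/mm × 24 hour/day = 48.67 in/day.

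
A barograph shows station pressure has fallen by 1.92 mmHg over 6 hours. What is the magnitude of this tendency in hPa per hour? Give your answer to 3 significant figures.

1.92 mmHg / 6 h × 1.33322 hPa/mmHg = 0.427 hPa/h.

0.427 hPa per hour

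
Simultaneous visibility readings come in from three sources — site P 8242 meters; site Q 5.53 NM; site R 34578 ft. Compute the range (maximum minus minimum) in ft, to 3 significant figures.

site P: 8242 m = 27040.68 ft.
site Q: 5.53 nmi = 33600.92 ft.
Spread: 34578.00 − 27040.68 = 7540 ft.

7540 ft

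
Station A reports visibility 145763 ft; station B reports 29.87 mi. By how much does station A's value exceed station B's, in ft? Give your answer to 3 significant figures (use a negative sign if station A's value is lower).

-12000 ft

station B: 29.87 SM = 157713.60 ft.
Difference: 145763.00 − 157713.60 = -12000 ft.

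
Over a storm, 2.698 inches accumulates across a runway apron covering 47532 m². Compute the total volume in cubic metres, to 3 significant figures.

3260 cubic metres

Depth: 2.698 in × 25.4 = 68.5292 mm.
1 mm over 1 m² is 1 L, so volume = 68.5292 × 47532 = 3257329.9 L = 3260 m³.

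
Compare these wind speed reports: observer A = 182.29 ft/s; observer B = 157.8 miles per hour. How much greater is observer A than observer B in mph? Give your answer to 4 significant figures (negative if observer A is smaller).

-33.51 mph

observer A: 182.29 ft/s = 124.2886 mph.
Difference: 124.2886 − 157.8000 = -33.51 mph.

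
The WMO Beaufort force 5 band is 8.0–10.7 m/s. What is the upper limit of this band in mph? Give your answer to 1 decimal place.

8.0–10.7 m/s × 2.237 = 17.9–23.9 mph.

23.9 mph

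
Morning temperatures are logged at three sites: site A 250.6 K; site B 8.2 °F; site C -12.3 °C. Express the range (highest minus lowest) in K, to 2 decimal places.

site A: 250.6 K = -22.550 °C.
site B: 8.2 °F = -13.222 °C.
Spread: (-12.300) − (-22.550) = 10.250 °C.

10.25 K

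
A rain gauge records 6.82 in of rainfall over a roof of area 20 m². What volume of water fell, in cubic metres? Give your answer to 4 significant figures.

Depth: 6.82 in × 25.4 = 173.228 mm.
1 mm over 1 m² is 1 L, so volume = 173.228 × 20 = 3464.56 L = 3.465 m³.

3.465 cubic metres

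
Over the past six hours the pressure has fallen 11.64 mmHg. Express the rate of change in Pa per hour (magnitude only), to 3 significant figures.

259 Pa per hour

11.64 mmHg / 6 h × 133.322 Pa/mmHg = 259 Pa/h.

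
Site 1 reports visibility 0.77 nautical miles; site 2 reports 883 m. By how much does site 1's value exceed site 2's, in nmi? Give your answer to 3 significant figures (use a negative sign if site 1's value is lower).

0.293 nmi

site 2: 883 m = 0.47678 nmi.
Difference: 0.77000 − 0.47678 = 0.293 nmi.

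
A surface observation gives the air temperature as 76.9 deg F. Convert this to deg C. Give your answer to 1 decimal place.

24.9 °C

°C = (°F − 32) × 5/9 = (76.9 − 32) / 1.8 = 24.9 °C.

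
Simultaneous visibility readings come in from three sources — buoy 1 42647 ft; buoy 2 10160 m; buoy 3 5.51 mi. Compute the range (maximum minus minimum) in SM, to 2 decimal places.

2.57 SM

buoy 1: 42647 ft = 8.0771 SM.
buoy 2: 10160 m = 6.3131 SM.
Spread: 8.0771 − 5.5100 = 2.57 SM.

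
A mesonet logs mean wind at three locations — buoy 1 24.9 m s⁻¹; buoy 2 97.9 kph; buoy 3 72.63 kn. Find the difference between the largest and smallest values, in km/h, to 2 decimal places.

buoy 1: 24.9 m/s = 89.6400 km/h.
buoy 3: 72.63 kt = 134.5108 km/h.
Spread: 134.5108 − 89.6400 = 44.87 km/h.

44.87 km/h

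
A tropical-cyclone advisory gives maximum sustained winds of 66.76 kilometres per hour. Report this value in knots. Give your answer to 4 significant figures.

36.05 kt

1 km/h = 0.539957 kt, so 66.76 × 0.539957 = 36.05 kt.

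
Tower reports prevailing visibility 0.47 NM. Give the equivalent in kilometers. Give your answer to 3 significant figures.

0.870 km

1 nmi = 1.852 km, so 0.47 × 1.852 = 0.870 km.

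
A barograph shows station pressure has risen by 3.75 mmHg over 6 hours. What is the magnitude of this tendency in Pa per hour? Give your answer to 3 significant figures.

83.3 Pa per hour

3.75 mmHg / 6 h × 133.322 Pa/mmHg = 83.3 Pa/h.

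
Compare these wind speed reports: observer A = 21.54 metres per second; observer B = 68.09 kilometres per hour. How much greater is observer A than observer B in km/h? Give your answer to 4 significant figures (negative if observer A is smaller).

observer A: 21.54 m/s = 77.54400 km/h.
Difference: 77.54400 − 68.09000 = 9.454 km/h.

9.454 km/h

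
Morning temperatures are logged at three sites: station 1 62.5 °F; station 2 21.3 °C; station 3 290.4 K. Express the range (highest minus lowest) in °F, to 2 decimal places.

station 1: 62.5 °F = 16.944 °C.
station 3: 290.4 K = 17.250 °C.
Spread: 21.300 − 16.944 = 4.356 °C = 7.84 °F.

7.84 °F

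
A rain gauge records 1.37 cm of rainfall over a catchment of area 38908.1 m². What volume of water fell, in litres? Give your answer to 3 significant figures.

Depth: 1.37 cm × 10 = 13.7 mm.
1 mm over 1 m² is 1 L, so volume = 13.7 × 38908.1 = 533040.97 L ≈ 533000 L.

533000 litres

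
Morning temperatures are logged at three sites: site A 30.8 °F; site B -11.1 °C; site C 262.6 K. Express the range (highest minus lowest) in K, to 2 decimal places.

10.43 K

site A: 30.8 °F = -0.667 °C.
site C: 262.6 K = -10.550 °C.
Spread: (-0.667) − (-11.100) = 10.433 °C.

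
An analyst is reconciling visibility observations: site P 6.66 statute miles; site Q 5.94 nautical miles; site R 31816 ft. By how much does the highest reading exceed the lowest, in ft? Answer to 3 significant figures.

site P: 6.66 SM = 35164.80 ft.
site Q: 5.94 nmi = 36092.13 ft.
Spread: 36092.13 − 31816.00 = 4280 ft.

4280 ft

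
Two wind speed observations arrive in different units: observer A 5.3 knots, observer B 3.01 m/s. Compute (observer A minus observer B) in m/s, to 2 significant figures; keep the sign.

observer A: 5.3 kt = 2.7266 m/s.
Difference: 2.7266 − 3.0100 = -0.28 m/s.

-0.28 m/s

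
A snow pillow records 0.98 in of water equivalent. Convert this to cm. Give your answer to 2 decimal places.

2.49 cm

1 in = 2.54 cm, so 0.98 × 2.54 = 2.49 cm.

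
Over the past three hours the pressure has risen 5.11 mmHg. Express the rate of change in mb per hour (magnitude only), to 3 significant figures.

5.11 mmHg / 3 h × 1.33322 mb/mmHg = 2.27 mb/h.

2.27 mb per hour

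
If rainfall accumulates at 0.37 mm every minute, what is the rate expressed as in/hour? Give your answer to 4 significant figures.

0.8740 in/hour

0.37 mm/minute × 0.0393701 in/mm × 60 minute/hour = 0.8740 in/hour.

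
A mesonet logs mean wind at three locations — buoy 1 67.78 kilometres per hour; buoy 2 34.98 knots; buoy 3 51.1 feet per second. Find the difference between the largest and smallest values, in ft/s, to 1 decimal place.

buoy 1: 67.78 km/h = 61.771 ft/s.
buoy 2: 34.98 kt = 59.040 ft/s.
Spread: 61.771 − 51.100 = 10.7 ft/s.

10.7 ft/s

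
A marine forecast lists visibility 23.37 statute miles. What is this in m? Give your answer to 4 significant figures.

1 SM = 1609.34 m, so 23.37 × 1609.34 = 37610 m.

37610 m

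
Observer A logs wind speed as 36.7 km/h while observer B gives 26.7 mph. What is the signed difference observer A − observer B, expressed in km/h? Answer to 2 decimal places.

observer B: 26.7 mph = 42.9695 km/h.
Difference: 36.7000 − 42.9695 = -6.27 km/h.

-6.27 km/h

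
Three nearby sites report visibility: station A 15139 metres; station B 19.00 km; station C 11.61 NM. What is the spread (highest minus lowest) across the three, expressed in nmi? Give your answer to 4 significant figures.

3.436 nmi

station A: 15139 m = 8.17441 nmi.
station B: 19.00 km = 10.25918 nmi.
Spread: 11.61000 − 8.17441 = 3.436 nmi.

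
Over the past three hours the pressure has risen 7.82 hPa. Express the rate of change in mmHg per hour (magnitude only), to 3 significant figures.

7.82 hPa / 3 h × 0.750062 mmHg/hPa = 1.96 mmHg/h.

1.96 mmHg per hour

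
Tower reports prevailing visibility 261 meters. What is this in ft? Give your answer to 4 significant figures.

856.3 ft

1 m = 3.28084 ft, so 261 × 3.28084 = 856.3 ft.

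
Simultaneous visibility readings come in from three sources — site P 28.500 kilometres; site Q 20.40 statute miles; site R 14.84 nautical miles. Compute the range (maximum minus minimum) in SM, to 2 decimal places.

site P: 28.500 km = 17.7091 SM.
site R: 14.84 nmi = 17.0776 SM.
Spread: 20.4000 − 17.0776 = 3.32 SM.

3.32 SM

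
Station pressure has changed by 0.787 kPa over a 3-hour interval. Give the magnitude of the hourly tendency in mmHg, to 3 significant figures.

1.97 mmHg per hour

0.787 kPa / 3 h × 7.50062 mmHg/kPa = 1.97 mmHg/h.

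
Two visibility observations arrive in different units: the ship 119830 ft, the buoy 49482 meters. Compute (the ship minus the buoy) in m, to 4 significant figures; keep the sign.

the ship: 119830 ft = 36524.18 m.
Difference: 36524.18 − 49482.00 = -12960 m.

-12960 m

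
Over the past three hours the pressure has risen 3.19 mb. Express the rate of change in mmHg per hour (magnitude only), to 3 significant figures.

3.19 mb / 3 h × 0.750062 mmHg/mb = 0.798 mmHg/h.

0.798 mmHg per hour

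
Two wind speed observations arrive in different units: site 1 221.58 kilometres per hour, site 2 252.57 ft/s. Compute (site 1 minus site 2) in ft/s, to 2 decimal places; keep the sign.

site 1: 221.58 km/h = 201.9357 ft/s.
Difference: 201.9357 − 252.5700 = -50.63 ft/s.

-50.63 ft/s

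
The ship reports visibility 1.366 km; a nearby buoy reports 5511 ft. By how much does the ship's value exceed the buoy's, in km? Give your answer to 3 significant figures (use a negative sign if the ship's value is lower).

the buoy: 5511 ft = 1.67975 km.
Difference: 1.36600 − 1.67975 = -0.314 km.

-0.314 km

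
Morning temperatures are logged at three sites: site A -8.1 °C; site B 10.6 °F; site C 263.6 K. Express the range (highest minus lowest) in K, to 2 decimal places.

3.79 K

site B: 10.6 °F = -11.889 °C.
site C: 263.6 K = -9.550 °C.
Spread: (-8.100) − (-11.889) = 3.789 °C.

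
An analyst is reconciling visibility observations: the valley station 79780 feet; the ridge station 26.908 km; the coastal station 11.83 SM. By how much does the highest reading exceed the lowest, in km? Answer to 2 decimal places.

the valley station: 79780 ft = 24.3169 km.
the coastal station: 11.83 SM = 19.0385 km.
Spread: 26.9080 − 19.0385 = 7.87 km.

7.87 km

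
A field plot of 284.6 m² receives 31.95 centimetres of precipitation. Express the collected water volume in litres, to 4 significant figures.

Depth: 31.95 cm × 10 = 319.5 mm.
1 mm over 1 m² is 1 L, so volume = 319.5 × 284.6 = 90929.7 L ≈ 90930 L.

90930 litres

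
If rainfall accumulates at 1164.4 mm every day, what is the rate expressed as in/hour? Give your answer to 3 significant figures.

1164.4 mm/day × 0.0393701 in/mm × 0.0416667 day/hour = 1.91 in/hour.

1.91 in/hour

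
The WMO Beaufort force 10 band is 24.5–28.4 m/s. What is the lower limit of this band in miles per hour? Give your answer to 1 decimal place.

54.8 mph

24.5–28.4 m/s × 2.237 = 54.8–63.5 mph.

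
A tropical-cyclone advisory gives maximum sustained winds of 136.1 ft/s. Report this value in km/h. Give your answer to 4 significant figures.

149.3 km/h

1 ft/s = 1.09728 km/h, so 136.1 × 1.09728 = 149.3 km/h.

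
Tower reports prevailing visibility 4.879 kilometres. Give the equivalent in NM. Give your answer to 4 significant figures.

1 km = 0.539957 nmi, so 4.879 × 0.539957 = 2.634 nmi.

2.634 nmi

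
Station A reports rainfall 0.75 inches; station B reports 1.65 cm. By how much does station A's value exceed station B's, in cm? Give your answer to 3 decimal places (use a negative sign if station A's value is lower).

station A: 0.75 in = 1.90500 cm.
Difference: 1.90500 − 1.65000 = 0.255 cm.

0.255 cm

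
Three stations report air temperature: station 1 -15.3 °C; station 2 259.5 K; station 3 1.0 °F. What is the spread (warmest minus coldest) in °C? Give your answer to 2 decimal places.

station 2: 259.5 K = -13.650 °C.
station 3: 1.0 °F = -17.222 °C.
Spread: (-13.650) − (-17.222) = 3.572 °C.

3.57 °C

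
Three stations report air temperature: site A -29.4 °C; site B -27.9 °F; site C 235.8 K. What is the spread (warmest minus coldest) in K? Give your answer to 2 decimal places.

site B: -27.9 °F = -33.278 °C.
site C: 235.8 K = -37.350 °C.
Spread: (-29.400) − (-37.350) = 7.950 °C.

7.95 K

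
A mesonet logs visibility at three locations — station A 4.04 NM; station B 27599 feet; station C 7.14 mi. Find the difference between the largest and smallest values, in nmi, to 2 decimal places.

station B: 27599 ft = 4.5422 nmi.
station C: 7.14 SM = 6.2045 nmi.
Spread: 6.2045 − 4.0400 = 2.16 nmi.

2.16 nmi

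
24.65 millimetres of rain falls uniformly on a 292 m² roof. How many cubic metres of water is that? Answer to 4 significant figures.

1 mm over 1 m² is 1 L, so volume = 24.65 × 292 = 7197.8 L = 7.198 m³.

7.198 cubic metres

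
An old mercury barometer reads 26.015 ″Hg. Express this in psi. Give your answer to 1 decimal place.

1 inHg = 0.491154 psi, so 26.015 × 0.491154 = 12.8 psi.

12.8 psi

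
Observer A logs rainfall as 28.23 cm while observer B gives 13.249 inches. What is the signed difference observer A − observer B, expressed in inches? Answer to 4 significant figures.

observer A: 28.23 cm = 11.11417 in.
Difference: 11.11417 − 13.24900 = -2.135 in.

-2.135 in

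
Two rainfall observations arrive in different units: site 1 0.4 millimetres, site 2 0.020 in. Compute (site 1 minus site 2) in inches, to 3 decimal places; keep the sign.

site 1: 0.4 mm = 0.01575 in.
Difference: 0.01575 − 0.02000 = -0.004 in.

-0.004 in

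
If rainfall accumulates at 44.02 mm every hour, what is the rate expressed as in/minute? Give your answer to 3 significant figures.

0.0289 in/minute

44.02 mm/hour × 0.0393701 in/mm × 0.0166667 hour/minute = 0.0289 in/minute.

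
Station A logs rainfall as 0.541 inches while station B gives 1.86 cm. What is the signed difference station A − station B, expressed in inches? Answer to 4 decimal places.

-0.1913 in

station B: 1.86 cm = 0.732283 in.
Difference: 0.541000 − 0.732283 = -0.1913 in.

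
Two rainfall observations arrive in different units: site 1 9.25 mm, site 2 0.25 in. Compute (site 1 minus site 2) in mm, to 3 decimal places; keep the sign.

2.900 mm

site 2: 0.25 in = 6.35000 mm.
Difference: 9.25000 − 6.35000 = 2.900 mm.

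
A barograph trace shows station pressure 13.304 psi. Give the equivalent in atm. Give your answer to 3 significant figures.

1 psi = 0.068046 atm, so 13.304 × 0.068046 = 0.905 atm.

0.905 atm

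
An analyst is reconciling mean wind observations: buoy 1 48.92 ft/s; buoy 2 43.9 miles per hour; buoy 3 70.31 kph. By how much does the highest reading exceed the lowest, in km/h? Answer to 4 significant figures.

buoy 1: 48.92 ft/s = 53.6789 km/h.
buoy 2: 43.9 mph = 70.6502 km/h.
Spread: 70.6502 − 53.6789 = 16.97 km/h.

16.97 km/h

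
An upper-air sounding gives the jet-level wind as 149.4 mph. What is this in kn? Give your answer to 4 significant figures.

129.8 kt

1 mph = 0.868976 kt, so 149.4 × 0.868976 = 129.8 kt.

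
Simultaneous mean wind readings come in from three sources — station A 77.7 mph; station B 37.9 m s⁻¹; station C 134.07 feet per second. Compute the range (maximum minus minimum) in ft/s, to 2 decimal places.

station A: 77.7 mph = 113.9600 ft/s.
station B: 37.9 m/s = 124.3438 ft/s.
Spread: 134.0700 − 113.9600 = 20.11 ft/s.

20.11 ft/s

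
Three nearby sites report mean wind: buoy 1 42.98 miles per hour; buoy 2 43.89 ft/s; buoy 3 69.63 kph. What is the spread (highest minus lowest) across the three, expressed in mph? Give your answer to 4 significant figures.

13.34 mph

buoy 2: 43.89 ft/s = 29.9250 mph.
buoy 3: 69.63 km/h = 43.2661 mph.
Spread: 43.2661 − 29.9250 = 13.34 mph.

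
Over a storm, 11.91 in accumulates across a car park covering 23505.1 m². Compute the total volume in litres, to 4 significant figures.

7111000 litres

Depth: 11.91 in × 25.4 = 302.514 mm.
1 mm over 1 m² is 1 L, so volume = 302.514 × 23505.1 = 7110621.8 L ≈ 7111000 L.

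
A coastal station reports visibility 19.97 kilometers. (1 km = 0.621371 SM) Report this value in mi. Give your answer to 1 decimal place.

12.4 SM

1 km = 0.621371 SM, so 19.97 × 0.621371 = 12.4 SM.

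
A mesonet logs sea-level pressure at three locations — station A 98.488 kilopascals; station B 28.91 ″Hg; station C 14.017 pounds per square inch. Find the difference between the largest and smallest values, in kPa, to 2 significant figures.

1.8 kPa

station B: 28.91 inHg = 97.901 kPa.
station C: 14.017 psi = 96.644 kPa.
Spread: 98.488 − 96.644 = 1.8 kPa.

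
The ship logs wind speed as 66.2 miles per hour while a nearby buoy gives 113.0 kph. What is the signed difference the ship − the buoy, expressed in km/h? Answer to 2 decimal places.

the ship: 66.2 mph = 106.5386 km/h.
Difference: 106.5386 − 113.0000 = -6.46 km/h.

-6.46 km/h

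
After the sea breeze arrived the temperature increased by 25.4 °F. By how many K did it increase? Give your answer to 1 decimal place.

A change of 1 °C equals a change of 1.8 °F: ΔK = 25.4 × 0.5556 = 14.1 K.

14.1 K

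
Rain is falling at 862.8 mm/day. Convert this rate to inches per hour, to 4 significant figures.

862.8 mm/day × 0.0393701 in/mm × 0.0416667 day/hour = 1.415 in/hour.

1.415 in/hour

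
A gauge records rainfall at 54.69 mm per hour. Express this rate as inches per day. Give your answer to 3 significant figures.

54.69 mm/hour × 0.0393701 in/mm × 24 hour/day = 51.7 in/day.

51.7 in/day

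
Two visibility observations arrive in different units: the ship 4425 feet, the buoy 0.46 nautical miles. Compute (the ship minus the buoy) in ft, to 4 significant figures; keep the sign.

the buoy: 0.46 nmi = 2795.01 ft.
Difference: 4425.00 − 2795.01 = 1630 ft.

1630 ft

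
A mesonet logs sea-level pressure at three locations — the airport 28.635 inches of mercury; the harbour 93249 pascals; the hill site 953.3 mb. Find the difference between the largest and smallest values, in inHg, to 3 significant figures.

the harbour: 93249 Pa = 27.5364 inHg.
the hill site: 953.3 mb = 28.1509 inHg.
Spread: 28.6350 − 27.5364 = 1.10 inHg.

1.10 inHg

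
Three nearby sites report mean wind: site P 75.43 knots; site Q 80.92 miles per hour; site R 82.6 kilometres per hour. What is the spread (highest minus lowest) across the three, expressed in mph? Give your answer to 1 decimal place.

site P: 75.43 kt = 86.803 mph.
site R: 82.6 km/h = 51.325 mph.
Spread: 86.803 − 51.325 = 35.5 mph.

35.5 mph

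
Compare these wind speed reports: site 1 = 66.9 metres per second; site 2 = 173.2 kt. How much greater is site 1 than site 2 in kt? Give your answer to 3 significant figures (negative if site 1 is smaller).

-43.2 kt

site 1: 66.9 m/s = 130.043 kt.
Difference: 130.043 − 173.200 = -43.2 kt.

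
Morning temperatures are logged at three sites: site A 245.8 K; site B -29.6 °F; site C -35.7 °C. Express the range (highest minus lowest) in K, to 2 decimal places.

site A: 245.8 K = -27.350 °C.
site B: -29.6 °F = -34.222 °C.
Spread: (-27.350) − (-35.700) = 8.350 °C.

8.35 K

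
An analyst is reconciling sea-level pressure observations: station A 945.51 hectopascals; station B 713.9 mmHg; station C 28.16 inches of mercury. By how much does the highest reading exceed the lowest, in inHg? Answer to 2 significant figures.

station A: 945.51 hPa = 27.9209 inHg.
station B: 713.9 mmHg = 28.1063 inHg.
Spread: 28.1600 − 27.9209 = 0.24 inHg.

0.24 inHg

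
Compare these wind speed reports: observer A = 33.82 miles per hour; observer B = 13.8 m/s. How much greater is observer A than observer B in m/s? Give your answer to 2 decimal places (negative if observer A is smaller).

observer A: 33.82 mph = 15.1189 m/s.
Difference: 15.1189 − 13.8000 = 1.32 m/s.

1.32 m/s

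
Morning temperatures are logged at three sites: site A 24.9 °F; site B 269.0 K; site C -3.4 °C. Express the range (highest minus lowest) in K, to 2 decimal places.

site A: 24.9 °F = -3.944 °C.
site B: 269.0 K = -4.150 °C.
Spread: (-3.400) − (-4.150) = 0.750 °C.

0.75 K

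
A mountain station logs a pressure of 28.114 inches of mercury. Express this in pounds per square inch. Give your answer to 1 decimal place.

1 inHg = 0.491154 psi, so 28.114 × 0.491154 = 13.8 psi.

13.8 psi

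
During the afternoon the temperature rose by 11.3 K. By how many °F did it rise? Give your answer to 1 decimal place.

20.3 °F

Converting a difference, only the 9/5 scale factor applies: Δ°F = 11.3 × 1.8 = 20.3 °F.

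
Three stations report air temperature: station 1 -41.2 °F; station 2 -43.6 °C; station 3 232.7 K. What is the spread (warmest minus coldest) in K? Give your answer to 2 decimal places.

station 1: -41.2 °F = -40.667 °C.
station 3: 232.7 K = -40.450 °C.
Spread: (-40.450) − (-43.600) = 3.150 °C.

3.15 K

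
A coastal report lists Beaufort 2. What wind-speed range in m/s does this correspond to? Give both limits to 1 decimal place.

Beaufort 2 (light breeze) spans 1.6–3.3 m/s.

1.6 to 3.3 m/s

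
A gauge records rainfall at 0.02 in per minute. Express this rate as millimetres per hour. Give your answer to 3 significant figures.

30.5 mm/hour

0.02 in/minute × 25.4 mm/in × 60 minute/hour = 30.5 mm/hour.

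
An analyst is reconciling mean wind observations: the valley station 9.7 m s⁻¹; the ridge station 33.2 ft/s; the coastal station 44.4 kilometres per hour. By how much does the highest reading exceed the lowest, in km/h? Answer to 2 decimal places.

the valley station: 9.7 m/s = 34.9200 km/h.
the ridge station: 33.2 ft/s = 36.4297 km/h.
Spread: 44.4000 − 34.9200 = 9.48 km/h.

9.48 km/h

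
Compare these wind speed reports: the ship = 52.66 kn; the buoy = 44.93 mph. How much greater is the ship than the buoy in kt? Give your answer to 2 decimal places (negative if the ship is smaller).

the buoy: 44.93 mph = 39.0431 kt.
Difference: 52.6600 − 39.0431 = 13.62 kt.

13.62 kt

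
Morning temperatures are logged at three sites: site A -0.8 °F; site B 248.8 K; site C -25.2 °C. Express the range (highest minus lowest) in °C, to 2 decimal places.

site A: -0.8 °F = -18.222 °C.
site B: 248.8 K = -24.350 °C.
Spread: (-18.222) − (-25.200) = 6.978 °C.

6.98 °C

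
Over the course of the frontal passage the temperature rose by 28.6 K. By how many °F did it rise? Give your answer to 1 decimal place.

51.5 °F

A change of 1 °C equals a change of 1.8 °F: Δ°F = 28.6 × 1.8 = 51.5 °F.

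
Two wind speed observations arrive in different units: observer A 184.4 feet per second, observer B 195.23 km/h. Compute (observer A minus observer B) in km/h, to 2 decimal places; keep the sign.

observer A: 184.4 ft/s = 202.3384 km/h.
Difference: 202.3384 − 195.2300 = 7.11 km/h.

7.11 km/h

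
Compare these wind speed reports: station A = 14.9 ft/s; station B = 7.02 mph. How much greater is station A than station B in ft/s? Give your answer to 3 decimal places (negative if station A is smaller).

station B: 7.02 mph = 10.29600 ft/s.
Difference: 14.90000 − 10.29600 = 4.604 ft/s.

4.604 ft/s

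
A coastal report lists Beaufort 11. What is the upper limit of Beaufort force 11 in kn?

63 kt

Beaufort 11 (violent storm) spans 56–63 knots.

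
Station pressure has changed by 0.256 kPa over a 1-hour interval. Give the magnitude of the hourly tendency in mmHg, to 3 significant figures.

0.256 kPa / 1 h × 7.50062 mmHg/kPa = 1.92 mmHg/h.

1.92 mmHg per hour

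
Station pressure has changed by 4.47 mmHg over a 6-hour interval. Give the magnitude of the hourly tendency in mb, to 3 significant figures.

4.47 mmHg / 6 h × 1.33322 mb/mmHg = 0.993 mb/h.

0.993 mb per hour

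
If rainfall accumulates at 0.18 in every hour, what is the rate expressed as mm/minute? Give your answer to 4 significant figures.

0.07620 mm/minute

0.18 in/hour × 25.4 mm/in × 0.0166667 hour/minute = 0.07620 mm/minute.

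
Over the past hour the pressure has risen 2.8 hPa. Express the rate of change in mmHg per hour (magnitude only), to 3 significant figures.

2.8 hPa / 1 h × 0.750062 mmHg/hPa = 2.10 mmHg/h.

2.10 mmHg per hour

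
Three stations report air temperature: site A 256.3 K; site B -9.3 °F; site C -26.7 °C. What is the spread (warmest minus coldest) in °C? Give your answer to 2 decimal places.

9.85 °C

site A: 256.3 K = -16.850 °C.
site B: -9.3 °F = -22.944 °C.
Spread: (-16.850) − (-26.700) = 9.850 °C.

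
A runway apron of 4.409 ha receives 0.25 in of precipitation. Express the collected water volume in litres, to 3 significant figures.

280000 litres

Depth: 0.25 in × 25.4 = 6.35 mm.
Area: 4.409 ha = 44090 m².
1 mm over 1 m² is 1 L, so volume = 6.35 × 44090 = 279971.5 L ≈ 280000 L.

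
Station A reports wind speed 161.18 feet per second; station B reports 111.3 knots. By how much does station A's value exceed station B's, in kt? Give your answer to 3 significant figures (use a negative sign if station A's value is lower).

station A: 161.18 ft/s = 95.497 kt.
Difference: 95.497 − 111.300 = -15.8 kt.

-15.8 kt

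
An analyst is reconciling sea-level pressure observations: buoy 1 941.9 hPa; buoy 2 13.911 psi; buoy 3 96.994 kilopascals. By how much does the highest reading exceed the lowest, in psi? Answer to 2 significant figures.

0.41 psi

buoy 1: 941.9 hPa = 13.6611 psi.
buoy 3: 96.994 kPa = 14.0678 psi.
Spread: 14.0678 − 13.6611 = 0.41 psi.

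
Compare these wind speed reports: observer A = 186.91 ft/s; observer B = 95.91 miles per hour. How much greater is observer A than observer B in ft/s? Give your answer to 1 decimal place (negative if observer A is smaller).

46.2 ft/s

observer B: 95.91 mph = 140.668 ft/s.
Difference: 186.910 − 140.668 = 46.2 ft/s.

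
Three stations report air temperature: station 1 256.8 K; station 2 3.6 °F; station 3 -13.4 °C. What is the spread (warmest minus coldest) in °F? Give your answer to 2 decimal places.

station 1: 256.8 K = -16.350 °C.
station 2: 3.6 °F = -15.778 °C.
Spread: (-13.400) − (-16.350) = 2.950 °C = 5.31 °F.

5.31 °F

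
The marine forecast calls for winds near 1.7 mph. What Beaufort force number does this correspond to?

1.7 mph = 0.8 m/s, which is Beaufort 1 (light air, 0.3–1.5 m/s).

Beaufort force 1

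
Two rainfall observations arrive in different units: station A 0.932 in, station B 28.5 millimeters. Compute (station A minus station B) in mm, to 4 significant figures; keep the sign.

-4.827 mm

station A: 0.932 in = 23.67280 mm.
Difference: 23.67280 − 28.50000 = -4.827 mm.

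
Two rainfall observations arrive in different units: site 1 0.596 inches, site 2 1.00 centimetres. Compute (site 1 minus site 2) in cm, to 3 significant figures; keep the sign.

site 1: 0.596 in = 1.51384 cm.
Difference: 1.51384 − 1.00000 = 0.514 cm.

0.514 cm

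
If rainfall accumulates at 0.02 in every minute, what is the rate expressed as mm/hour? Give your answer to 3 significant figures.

0.02 in/minute × 25.4 mm/in × 60 minute/hour = 30.5 mm/hour.

30.5 mm/hour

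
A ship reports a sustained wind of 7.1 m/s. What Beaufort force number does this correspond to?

Beaufort force 4

7.1 m/s lies in the Beaufort 4 band (moderate breeze, 5.5–7.9 m/s).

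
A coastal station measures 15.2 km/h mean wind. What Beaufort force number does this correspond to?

15.2 km/h = 4.2 m/s, which is Beaufort 3 (gentle breeze, 3.4–5.4 m/s).

Beaufort force 3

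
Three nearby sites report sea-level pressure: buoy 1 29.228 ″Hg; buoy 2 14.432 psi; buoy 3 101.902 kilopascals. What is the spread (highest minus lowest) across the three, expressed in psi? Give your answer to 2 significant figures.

0.42 psi

buoy 1: 29.228 inHg = 14.3555 psi.
buoy 3: 101.902 kPa = 14.7796 psi.
Spread: 14.7796 − 14.3555 = 0.42 psi.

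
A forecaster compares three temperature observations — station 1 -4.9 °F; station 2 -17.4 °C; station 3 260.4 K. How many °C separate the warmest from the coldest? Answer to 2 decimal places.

station 1: -4.9 °F = -20.500 °C.
station 3: 260.4 K = -12.750 °C.
Spread: (-12.750) − (-20.500) = 7.750 °C.

7.75 °C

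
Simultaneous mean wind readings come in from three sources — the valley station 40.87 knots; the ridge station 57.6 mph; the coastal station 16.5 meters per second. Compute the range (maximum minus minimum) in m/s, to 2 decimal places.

the valley station: 40.87 kt = 21.0253 m/s.
the ridge station: 57.6 mph = 25.7495 m/s.
Spread: 25.7495 − 16.5000 = 9.25 m/s.

9.25 m/s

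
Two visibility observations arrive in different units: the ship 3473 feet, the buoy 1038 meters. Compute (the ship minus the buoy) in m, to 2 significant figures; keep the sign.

21 m

the ship: 3473 ft = 1058.57 m.
Difference: 1058.57 − 1038.00 = 21 m.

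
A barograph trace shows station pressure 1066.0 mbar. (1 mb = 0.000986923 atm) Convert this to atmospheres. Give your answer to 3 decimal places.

1 mb = 0.000986923 atm, so 1066.0 × 0.000986923 = 1.052 atm.

1.052 atm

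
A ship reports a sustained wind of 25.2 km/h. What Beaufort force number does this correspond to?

Beaufort force 4

25.2 km/h = 7.0 m/s, which is Beaufort 4 (moderate breeze, 5.5–7.9 m/s).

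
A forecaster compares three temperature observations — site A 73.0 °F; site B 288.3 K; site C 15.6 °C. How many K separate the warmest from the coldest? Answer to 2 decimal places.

7.63 K

site A: 73.0 °F = 22.778 °C.
site B: 288.3 K = 15.150 °C.
Spread: 22.778 − 15.150 = 7.628 °C.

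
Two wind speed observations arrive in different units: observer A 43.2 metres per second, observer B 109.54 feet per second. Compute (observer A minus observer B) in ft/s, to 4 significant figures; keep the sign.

observer A: 43.2 m/s = 141.7323 ft/s.
Difference: 141.7323 − 109.5400 = 32.19 ft/s.

32.19 ft/s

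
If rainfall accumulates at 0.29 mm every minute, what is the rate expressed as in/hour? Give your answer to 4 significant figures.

0.29 mm/minute × 0.0393701 in/mm × 60 minute/hour = 0.6850 in/hour.

0.6850 in/hour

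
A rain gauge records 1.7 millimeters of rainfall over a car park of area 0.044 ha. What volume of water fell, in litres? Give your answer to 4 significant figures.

748.0 litres

Area: 0.044 ha = 440 m².
1 mm over 1 m² is 1 L, so volume = 1.7 × 440 = 748 L ≈ 748.0 L.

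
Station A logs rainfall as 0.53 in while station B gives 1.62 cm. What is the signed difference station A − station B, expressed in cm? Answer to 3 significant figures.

station A: 0.53 in = 1.34620 cm.
Difference: 1.34620 − 1.62000 = -0.274 cm.

-0.274 cm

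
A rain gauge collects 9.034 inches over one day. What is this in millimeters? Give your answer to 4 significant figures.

229.5 mm

1 in = 25.4 mm, so 9.034 × 25.4 = 229.5 mm.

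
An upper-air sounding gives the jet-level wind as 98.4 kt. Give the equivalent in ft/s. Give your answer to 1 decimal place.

166.1 ft/s

1 kt = 1.68781 ft/s, so 98.4 × 1.68781 = 166.1 ft/s.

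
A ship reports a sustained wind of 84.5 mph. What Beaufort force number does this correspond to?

84.5 mph = 37.8 m/s, which is Beaufort 12 (hurricane force, ≥32.7 m/s).

Beaufort force 12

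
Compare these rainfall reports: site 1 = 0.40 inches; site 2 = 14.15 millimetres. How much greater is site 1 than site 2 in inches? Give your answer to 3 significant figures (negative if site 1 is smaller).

-0.157 in

site 2: 14.15 mm = 0.55709 in.
Difference: 0.40000 − 0.55709 = -0.157 in.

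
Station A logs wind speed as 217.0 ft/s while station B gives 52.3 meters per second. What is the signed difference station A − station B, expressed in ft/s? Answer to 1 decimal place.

station B: 52.3 m/s = 171.588 ft/s.
Difference: 217.000 − 171.588 = 45.4 ft/s.

45.4 ft/s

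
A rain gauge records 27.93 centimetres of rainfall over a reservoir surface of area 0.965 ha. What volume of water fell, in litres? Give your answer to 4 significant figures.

Depth: 27.93 cm × 10 = 279.3 mm.
Area: 0.965 ha = 9650 m².
1 mm over 1 m² is 1 L, so volume = 279.3 × 9650 = 2695245 L ≈ 2695000 L.

2695000 litres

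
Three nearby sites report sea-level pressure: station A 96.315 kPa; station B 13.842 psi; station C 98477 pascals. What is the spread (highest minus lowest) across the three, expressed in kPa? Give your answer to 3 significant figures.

3.04 kPa

station B: 13.842 psi = 95.4372 kPa.
station C: 98477 Pa = 98.4770 kPa.
Spread: 98.4770 − 95.4372 = 3.04 kPa.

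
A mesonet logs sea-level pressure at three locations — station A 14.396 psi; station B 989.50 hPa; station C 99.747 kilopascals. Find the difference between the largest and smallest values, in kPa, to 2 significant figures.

station A: 14.396 psi = 99.2569 kPa.
station B: 989.50 hPa = 98.9500 kPa.
Spread: 99.7470 − 98.9500 = 0.80 kPa.

0.80 kPa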